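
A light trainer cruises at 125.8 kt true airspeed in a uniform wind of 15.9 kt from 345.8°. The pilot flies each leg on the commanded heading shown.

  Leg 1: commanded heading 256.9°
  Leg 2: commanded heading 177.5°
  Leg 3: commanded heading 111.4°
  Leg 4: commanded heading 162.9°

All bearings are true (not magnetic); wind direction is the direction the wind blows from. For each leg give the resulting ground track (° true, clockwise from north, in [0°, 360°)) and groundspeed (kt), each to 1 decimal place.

Leg 1: track=249.7°, groundspeed=126.5 kt
Leg 2: track=176.2°, groundspeed=141.4 kt
Leg 3: track=116.9°, groundspeed=135.7 kt
Leg 4: track=163.2°, groundspeed=141.7 kt

Leg 1: heading 256.9°; drift -7.2° → track 249.7°, groundspeed 126.5 kt
Leg 2: heading 177.5°; drift -1.3° → track 176.2°, groundspeed 141.4 kt
Leg 3: heading 111.4°; drift +5.5° → track 116.9°, groundspeed 135.7 kt
Leg 4: heading 162.9°; drift +0.3° → track 163.2°, groundspeed 141.7 kt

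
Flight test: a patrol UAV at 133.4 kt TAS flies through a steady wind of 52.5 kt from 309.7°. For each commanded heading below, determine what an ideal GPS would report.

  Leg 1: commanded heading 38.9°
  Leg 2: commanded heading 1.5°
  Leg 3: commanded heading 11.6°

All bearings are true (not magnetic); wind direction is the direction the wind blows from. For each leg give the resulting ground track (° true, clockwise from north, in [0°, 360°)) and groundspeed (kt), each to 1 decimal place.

Leg 1: heading 38.9°; drift +21.6° → track 60.5°, groundspeed 142.7 kt
Leg 2: heading 1.5°; drift +22.2° → track 23.7°, groundspeed 109.0 kt
Leg 3: heading 11.6°; drift +23.1° → track 34.7°, groundspeed 118.1 kt

Leg 1: track=60.5°, groundspeed=142.7 kt
Leg 2: track=23.7°, groundspeed=109.0 kt
Leg 3: track=34.7°, groundspeed=118.1 kt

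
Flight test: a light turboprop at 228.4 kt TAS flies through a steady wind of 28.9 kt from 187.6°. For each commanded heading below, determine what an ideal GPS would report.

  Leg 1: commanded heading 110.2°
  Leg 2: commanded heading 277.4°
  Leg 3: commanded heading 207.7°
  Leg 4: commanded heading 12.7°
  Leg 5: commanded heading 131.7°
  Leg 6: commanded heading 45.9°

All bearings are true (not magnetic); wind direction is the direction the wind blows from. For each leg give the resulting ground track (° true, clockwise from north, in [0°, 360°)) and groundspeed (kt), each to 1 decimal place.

Leg 1: heading 110.2°; drift -7.2° → track 103.0°, groundspeed 223.9 kt
Leg 2: heading 277.4°; drift +7.2° → track 284.6°, groundspeed 230.1 kt
Leg 3: heading 207.7°; drift +2.8° → track 210.5°, groundspeed 201.5 kt
Leg 4: heading 12.7°; drift -0.6° → track 12.1°, groundspeed 257.2 kt
Leg 5: heading 131.7°; drift -6.4° → track 125.3°, groundspeed 213.5 kt
Leg 6: heading 45.9°; drift -4.1° → track 41.8°, groundspeed 251.7 kt

Leg 1: track=103.0°, groundspeed=223.9 kt
Leg 2: track=284.6°, groundspeed=230.1 kt
Leg 3: track=210.5°, groundspeed=201.5 kt
Leg 4: track=12.1°, groundspeed=257.2 kt
Leg 5: track=125.3°, groundspeed=213.5 kt
Leg 6: track=41.8°, groundspeed=251.7 kt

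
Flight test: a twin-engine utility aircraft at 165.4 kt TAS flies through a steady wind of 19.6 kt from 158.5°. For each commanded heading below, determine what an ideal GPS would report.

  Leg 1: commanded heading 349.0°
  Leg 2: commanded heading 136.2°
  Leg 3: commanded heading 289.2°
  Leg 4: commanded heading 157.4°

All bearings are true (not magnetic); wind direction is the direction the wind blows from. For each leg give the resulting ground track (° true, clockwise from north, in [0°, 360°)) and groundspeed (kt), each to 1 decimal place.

Leg 1: heading 349.0°; drift -1.1° → track 347.9°, groundspeed 184.7 kt
Leg 2: heading 136.2°; drift -2.9° → track 133.3°, groundspeed 147.5 kt
Leg 3: heading 289.2°; drift +4.8° → track 294.0°, groundspeed 178.8 kt
Leg 4: heading 157.4°; drift -0.1° → track 157.3°, groundspeed 145.8 kt

Leg 1: track=347.9°, groundspeed=184.7 kt
Leg 2: track=133.3°, groundspeed=147.5 kt
Leg 3: track=294.0°, groundspeed=178.8 kt
Leg 4: track=157.3°, groundspeed=145.8 kt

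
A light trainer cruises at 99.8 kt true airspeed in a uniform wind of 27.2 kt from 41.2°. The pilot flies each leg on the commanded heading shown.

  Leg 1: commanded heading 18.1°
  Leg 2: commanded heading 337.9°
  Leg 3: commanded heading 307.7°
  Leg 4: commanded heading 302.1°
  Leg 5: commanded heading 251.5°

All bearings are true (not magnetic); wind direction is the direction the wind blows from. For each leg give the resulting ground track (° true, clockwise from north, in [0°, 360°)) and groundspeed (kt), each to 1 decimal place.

Leg 1: heading 18.1°; drift -8.1° → track 10.0°, groundspeed 75.5 kt
Leg 2: heading 337.9°; drift -15.5° → track 322.4°, groundspeed 90.9 kt
Leg 3: heading 307.7°; drift -15.0° → track 292.7°, groundspeed 105.0 kt
Leg 4: heading 302.1°; drift -14.5° → track 287.6°, groundspeed 107.5 kt
Leg 5: heading 251.5°; drift -6.4° → track 245.1°, groundspeed 124.0 kt

Leg 1: track=10.0°, groundspeed=75.5 kt
Leg 2: track=322.4°, groundspeed=90.9 kt
Leg 3: track=292.7°, groundspeed=105.0 kt
Leg 4: track=287.6°, groundspeed=107.5 kt
Leg 5: track=245.1°, groundspeed=124.0 kt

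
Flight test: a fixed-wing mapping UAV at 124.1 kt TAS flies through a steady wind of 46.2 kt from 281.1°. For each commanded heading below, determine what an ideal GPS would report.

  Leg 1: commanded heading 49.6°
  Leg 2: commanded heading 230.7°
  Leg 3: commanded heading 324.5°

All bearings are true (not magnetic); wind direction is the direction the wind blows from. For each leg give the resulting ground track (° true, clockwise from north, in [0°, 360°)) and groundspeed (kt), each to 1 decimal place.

Leg 1: heading 49.6°; drift +13.3° → track 62.9°, groundspeed 157.1 kt
Leg 2: heading 230.7°; drift -20.6° → track 210.1°, groundspeed 101.1 kt
Leg 3: heading 324.5°; drift +19.3° → track 343.8°, groundspeed 95.9 kt

Leg 1: track=62.9°, groundspeed=157.1 kt
Leg 2: track=210.1°, groundspeed=101.1 kt
Leg 3: track=343.8°, groundspeed=95.9 kt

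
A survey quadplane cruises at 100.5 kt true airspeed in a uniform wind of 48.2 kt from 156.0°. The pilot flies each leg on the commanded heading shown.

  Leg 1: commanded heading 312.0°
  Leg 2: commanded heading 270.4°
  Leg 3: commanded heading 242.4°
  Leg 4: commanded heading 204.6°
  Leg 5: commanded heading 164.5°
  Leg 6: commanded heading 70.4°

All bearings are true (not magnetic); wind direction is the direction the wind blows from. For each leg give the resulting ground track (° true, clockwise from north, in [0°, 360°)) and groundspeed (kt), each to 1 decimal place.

Leg 1: heading 312.0°; drift +7.7° → track 319.7°, groundspeed 145.9 kt
Leg 2: heading 270.4°; drift +20.0° → track 290.4°, groundspeed 128.2 kt
Leg 3: heading 242.4°; drift +26.3° → track 268.7°, groundspeed 108.7 kt
Leg 4: heading 204.6°; drift +27.8° → track 232.4°, groundspeed 77.6 kt
Leg 5: heading 164.5°; drift +7.7° → track 172.2°, groundspeed 53.3 kt
Leg 6: heading 70.4°; drift -26.4° → track 44.0°, groundspeed 108.1 kt

Leg 1: track=319.7°, groundspeed=145.9 kt
Leg 2: track=290.4°, groundspeed=128.2 kt
Leg 3: track=268.7°, groundspeed=108.7 kt
Leg 4: track=232.4°, groundspeed=77.6 kt
Leg 5: track=172.2°, groundspeed=53.3 kt
Leg 6: track=44.0°, groundspeed=108.1 kt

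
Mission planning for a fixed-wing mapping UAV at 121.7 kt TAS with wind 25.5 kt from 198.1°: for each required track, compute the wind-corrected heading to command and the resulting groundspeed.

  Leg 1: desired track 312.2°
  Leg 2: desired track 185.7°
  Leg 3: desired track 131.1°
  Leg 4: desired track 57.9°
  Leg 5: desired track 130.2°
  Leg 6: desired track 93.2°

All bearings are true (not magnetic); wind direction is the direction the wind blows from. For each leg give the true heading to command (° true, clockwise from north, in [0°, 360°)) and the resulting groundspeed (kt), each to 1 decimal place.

Leg 1: heading=301.2°, groundspeed=129.9 kt
Leg 2: heading=188.3°, groundspeed=96.7 kt
Leg 3: heading=142.2°, groundspeed=109.5 kt
Leg 4: heading=65.6°, groundspeed=140.2 kt
Leg 5: heading=141.4°, groundspeed=109.8 kt
Leg 6: heading=104.9°, groundspeed=125.7 kt

Leg 1: desired track 312.2°; wind correction -11.0° → command heading 301.2°, groundspeed 129.9 kt
Leg 2: desired track 185.7°; wind correction +2.6° → command heading 188.3°, groundspeed 96.7 kt
Leg 3: desired track 131.1°; wind correction +11.1° → command heading 142.2°, groundspeed 109.5 kt
Leg 4: desired track 57.9°; wind correction +7.7° → command heading 65.6°, groundspeed 140.2 kt
Leg 5: desired track 130.2°; wind correction +11.2° → command heading 141.4°, groundspeed 109.8 kt
Leg 6: desired track 93.2°; wind correction +11.7° → command heading 104.9°, groundspeed 125.7 kt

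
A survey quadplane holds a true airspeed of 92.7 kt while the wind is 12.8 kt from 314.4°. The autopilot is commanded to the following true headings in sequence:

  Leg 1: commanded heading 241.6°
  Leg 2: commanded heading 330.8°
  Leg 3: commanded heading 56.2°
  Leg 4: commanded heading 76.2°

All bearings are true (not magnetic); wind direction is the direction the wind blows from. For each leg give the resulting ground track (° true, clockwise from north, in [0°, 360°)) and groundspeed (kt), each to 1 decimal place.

Leg 1: track=233.8°, groundspeed=89.8 kt
Leg 2: track=333.4°, groundspeed=80.5 kt
Leg 3: track=63.7°, groundspeed=96.1 kt
Leg 4: track=82.4°, groundspeed=100.0 kt

Leg 1: heading 241.6°; drift -7.8° → track 233.8°, groundspeed 89.8 kt
Leg 2: heading 330.8°; drift +2.6° → track 333.4°, groundspeed 80.5 kt
Leg 3: heading 56.2°; drift +7.5° → track 63.7°, groundspeed 96.1 kt
Leg 4: heading 76.2°; drift +6.2° → track 82.4°, groundspeed 100.0 kt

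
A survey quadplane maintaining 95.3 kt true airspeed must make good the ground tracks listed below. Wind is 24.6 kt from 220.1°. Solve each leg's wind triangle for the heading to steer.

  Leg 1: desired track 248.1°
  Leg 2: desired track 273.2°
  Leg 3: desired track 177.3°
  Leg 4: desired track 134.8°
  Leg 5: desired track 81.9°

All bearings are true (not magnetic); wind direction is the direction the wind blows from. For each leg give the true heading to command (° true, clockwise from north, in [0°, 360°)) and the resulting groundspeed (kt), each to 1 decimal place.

Leg 1: heading=241.1°, groundspeed=72.9 kt
Leg 2: heading=261.3°, groundspeed=78.5 kt
Leg 3: heading=187.4°, groundspeed=75.8 kt
Leg 4: heading=149.7°, groundspeed=90.1 kt
Leg 5: heading=91.8°, groundspeed=112.2 kt

Leg 1: desired track 248.1°; wind correction -7.0° → command heading 241.1°, groundspeed 72.9 kt
Leg 2: desired track 273.2°; wind correction -11.9° → command heading 261.3°, groundspeed 78.5 kt
Leg 3: desired track 177.3°; wind correction +10.1° → command heading 187.4°, groundspeed 75.8 kt
Leg 4: desired track 134.8°; wind correction +14.9° → command heading 149.7°, groundspeed 90.1 kt
Leg 5: desired track 81.9°; wind correction +9.9° → command heading 91.8°, groundspeed 112.2 kt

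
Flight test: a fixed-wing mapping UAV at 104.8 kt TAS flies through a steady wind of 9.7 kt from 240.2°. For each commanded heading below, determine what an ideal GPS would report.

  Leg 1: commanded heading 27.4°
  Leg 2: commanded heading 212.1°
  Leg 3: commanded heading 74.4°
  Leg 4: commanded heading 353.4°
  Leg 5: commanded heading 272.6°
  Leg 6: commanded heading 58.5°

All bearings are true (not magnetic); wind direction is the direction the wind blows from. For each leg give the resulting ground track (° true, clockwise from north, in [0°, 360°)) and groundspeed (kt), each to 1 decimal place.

Leg 1: heading 27.4°; drift +2.7° → track 30.1°, groundspeed 113.1 kt
Leg 2: heading 212.1°; drift -2.7° → track 209.4°, groundspeed 96.4 kt
Leg 3: heading 74.4°; drift -1.2° → track 73.2°, groundspeed 114.2 kt
Leg 4: heading 353.4°; drift +4.7° → track 358.1°, groundspeed 109.0 kt
Leg 5: heading 272.6°; drift +3.1° → track 275.7°, groundspeed 96.7 kt
Leg 6: heading 58.5°; drift +0.1° → track 58.6°, groundspeed 114.5 kt

Leg 1: track=30.1°, groundspeed=113.1 kt
Leg 2: track=209.4°, groundspeed=96.4 kt
Leg 3: track=73.2°, groundspeed=114.2 kt
Leg 4: track=358.1°, groundspeed=109.0 kt
Leg 5: track=275.7°, groundspeed=96.7 kt
Leg 6: track=58.6°, groundspeed=114.5 kt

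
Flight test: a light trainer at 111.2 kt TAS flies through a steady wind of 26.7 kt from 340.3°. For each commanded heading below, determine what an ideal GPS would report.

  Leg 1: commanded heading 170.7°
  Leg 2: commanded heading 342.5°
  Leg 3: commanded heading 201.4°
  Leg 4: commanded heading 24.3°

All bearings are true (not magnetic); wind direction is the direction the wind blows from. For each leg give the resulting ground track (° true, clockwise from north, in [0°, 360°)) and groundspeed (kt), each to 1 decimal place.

Leg 1: track=168.7°, groundspeed=137.5 kt
Leg 2: track=343.2°, groundspeed=84.5 kt
Leg 3: track=193.8°, groundspeed=132.5 kt
Leg 4: track=35.7°, groundspeed=93.8 kt

Leg 1: heading 170.7°; drift -2.0° → track 168.7°, groundspeed 137.5 kt
Leg 2: heading 342.5°; drift +0.7° → track 343.2°, groundspeed 84.5 kt
Leg 3: heading 201.4°; drift -7.6° → track 193.8°, groundspeed 132.5 kt
Leg 4: heading 24.3°; drift +11.4° → track 35.7°, groundspeed 93.8 kt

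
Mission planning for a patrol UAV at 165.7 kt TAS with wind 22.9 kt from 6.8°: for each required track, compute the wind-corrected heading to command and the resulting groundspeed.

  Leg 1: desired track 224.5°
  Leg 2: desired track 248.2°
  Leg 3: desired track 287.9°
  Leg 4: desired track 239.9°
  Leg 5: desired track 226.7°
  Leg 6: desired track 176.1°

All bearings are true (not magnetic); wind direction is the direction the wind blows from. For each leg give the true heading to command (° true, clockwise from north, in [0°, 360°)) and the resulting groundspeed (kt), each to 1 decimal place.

Leg 1: heading=229.3°, groundspeed=183.2 kt
Leg 2: heading=255.2°, groundspeed=175.4 kt
Leg 3: heading=295.7°, groundspeed=159.8 kt
Leg 4: heading=246.2°, groundspeed=178.4 kt
Leg 5: heading=231.8°, groundspeed=182.6 kt
Leg 6: heading=174.6°, groundspeed=188.1 kt

Leg 1: desired track 224.5°; wind correction +4.8° → command heading 229.3°, groundspeed 183.2 kt
Leg 2: desired track 248.2°; wind correction +7.0° → command heading 255.2°, groundspeed 175.4 kt
Leg 3: desired track 287.9°; wind correction +7.8° → command heading 295.7°, groundspeed 159.8 kt
Leg 4: desired track 239.9°; wind correction +6.3° → command heading 246.2°, groundspeed 178.4 kt
Leg 5: desired track 226.7°; wind correction +5.1° → command heading 231.8°, groundspeed 182.6 kt
Leg 6: desired track 176.1°; wind correction -1.5° → command heading 174.6°, groundspeed 188.1 kt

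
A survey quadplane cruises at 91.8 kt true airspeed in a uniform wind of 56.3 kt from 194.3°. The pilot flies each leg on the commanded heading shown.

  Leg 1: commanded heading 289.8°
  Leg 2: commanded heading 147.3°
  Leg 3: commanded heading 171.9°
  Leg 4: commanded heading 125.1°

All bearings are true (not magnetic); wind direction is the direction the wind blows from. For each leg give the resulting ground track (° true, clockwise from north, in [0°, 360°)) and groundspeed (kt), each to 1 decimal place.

Leg 1: heading 289.8°; drift +30.0° → track 319.8°, groundspeed 112.2 kt
Leg 2: heading 147.3°; drift -37.6° → track 109.7°, groundspeed 67.4 kt
Leg 3: heading 171.9°; drift -28.4° → track 143.5°, groundspeed 45.2 kt
Leg 4: heading 125.1°; drift -36.2° → track 88.9°, groundspeed 89.0 kt

Leg 1: track=319.8°, groundspeed=112.2 kt
Leg 2: track=109.7°, groundspeed=67.4 kt
Leg 3: track=143.5°, groundspeed=45.2 kt
Leg 4: track=88.9°, groundspeed=89.0 kt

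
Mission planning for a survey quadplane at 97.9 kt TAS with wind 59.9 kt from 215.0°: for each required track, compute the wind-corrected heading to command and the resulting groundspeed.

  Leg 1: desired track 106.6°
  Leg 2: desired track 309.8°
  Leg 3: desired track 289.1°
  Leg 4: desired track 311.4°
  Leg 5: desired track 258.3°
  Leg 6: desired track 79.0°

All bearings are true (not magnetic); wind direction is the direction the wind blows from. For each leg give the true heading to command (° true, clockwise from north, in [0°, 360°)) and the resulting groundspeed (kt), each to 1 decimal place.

Leg 1: heading=142.1°, groundspeed=98.6 kt
Leg 2: heading=272.2°, groundspeed=82.6 kt
Leg 3: heading=253.1°, groundspeed=62.7 kt
Leg 4: heading=274.0°, groundspeed=84.4 kt
Leg 5: heading=233.5°, groundspeed=45.3 kt
Leg 6: heading=104.2°, groundspeed=131.7 kt

Leg 1: desired track 106.6°; wind correction +35.5° → command heading 142.1°, groundspeed 98.6 kt
Leg 2: desired track 309.8°; wind correction -37.6° → command heading 272.2°, groundspeed 82.6 kt
Leg 3: desired track 289.1°; wind correction -36.0° → command heading 253.1°, groundspeed 62.7 kt
Leg 4: desired track 311.4°; wind correction -37.4° → command heading 274.0°, groundspeed 84.4 kt
Leg 5: desired track 258.3°; wind correction -24.8° → command heading 233.5°, groundspeed 45.3 kt
Leg 6: desired track 79.0°; wind correction +25.2° → command heading 104.2°, groundspeed 131.7 kt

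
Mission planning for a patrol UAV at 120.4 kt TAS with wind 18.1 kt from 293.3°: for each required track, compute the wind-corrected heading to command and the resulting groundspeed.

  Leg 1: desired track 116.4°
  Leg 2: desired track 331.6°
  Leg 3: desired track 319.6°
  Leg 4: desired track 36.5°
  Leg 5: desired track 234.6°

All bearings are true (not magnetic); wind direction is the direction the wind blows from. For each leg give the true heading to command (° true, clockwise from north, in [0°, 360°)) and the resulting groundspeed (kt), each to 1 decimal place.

Leg 1: heading=116.9°, groundspeed=138.5 kt
Leg 2: heading=326.3°, groundspeed=105.7 kt
Leg 3: heading=315.8°, groundspeed=103.9 kt
Leg 4: heading=28.1°, groundspeed=123.2 kt
Leg 5: heading=242.0°, groundspeed=110.0 kt

Leg 1: desired track 116.4°; wind correction +0.5° → command heading 116.9°, groundspeed 138.5 kt
Leg 2: desired track 331.6°; wind correction -5.3° → command heading 326.3°, groundspeed 105.7 kt
Leg 3: desired track 319.6°; wind correction -3.8° → command heading 315.8°, groundspeed 103.9 kt
Leg 4: desired track 36.5°; wind correction -8.4° → command heading 28.1°, groundspeed 123.2 kt
Leg 5: desired track 234.6°; wind correction +7.4° → command heading 242.0°, groundspeed 110.0 kt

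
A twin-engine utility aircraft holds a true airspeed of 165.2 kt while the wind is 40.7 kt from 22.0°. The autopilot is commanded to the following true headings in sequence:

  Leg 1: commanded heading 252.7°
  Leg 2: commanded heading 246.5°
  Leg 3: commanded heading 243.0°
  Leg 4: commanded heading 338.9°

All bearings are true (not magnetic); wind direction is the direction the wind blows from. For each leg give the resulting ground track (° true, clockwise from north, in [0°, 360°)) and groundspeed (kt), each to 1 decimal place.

Leg 1: heading 252.7°; drift -9.4° → track 243.3°, groundspeed 193.6 kt
Leg 2: heading 246.5°; drift -8.4° → track 238.1°, groundspeed 196.3 kt
Leg 3: heading 243.0°; drift -7.8° → track 235.2°, groundspeed 197.7 kt
Leg 4: heading 338.9°; drift -11.6° → track 327.3°, groundspeed 138.3 kt

Leg 1: track=243.3°, groundspeed=193.6 kt
Leg 2: track=238.1°, groundspeed=196.3 kt
Leg 3: track=235.2°, groundspeed=197.7 kt
Leg 4: track=327.3°, groundspeed=138.3 kt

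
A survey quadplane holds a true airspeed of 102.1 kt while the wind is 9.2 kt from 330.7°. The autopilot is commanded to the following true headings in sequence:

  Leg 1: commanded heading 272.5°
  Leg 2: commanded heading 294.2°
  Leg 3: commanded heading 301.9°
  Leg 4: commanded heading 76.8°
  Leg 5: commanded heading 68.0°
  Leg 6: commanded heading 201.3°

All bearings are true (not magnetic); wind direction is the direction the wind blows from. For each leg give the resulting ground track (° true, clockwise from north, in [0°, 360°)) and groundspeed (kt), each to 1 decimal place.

Leg 1: track=267.9°, groundspeed=97.6 kt
Leg 2: track=290.9°, groundspeed=94.9 kt
Leg 3: track=299.2°, groundspeed=94.1 kt
Leg 4: track=81.6°, groundspeed=105.0 kt
Leg 5: track=73.0°, groundspeed=103.7 kt
Leg 6: track=197.5°, groundspeed=108.2 kt

Leg 1: heading 272.5°; drift -4.6° → track 267.9°, groundspeed 97.6 kt
Leg 2: heading 294.2°; drift -3.3° → track 290.9°, groundspeed 94.9 kt
Leg 3: heading 301.9°; drift -2.7° → track 299.2°, groundspeed 94.1 kt
Leg 4: heading 76.8°; drift +4.8° → track 81.6°, groundspeed 105.0 kt
Leg 5: heading 68.0°; drift +5.0° → track 73.0°, groundspeed 103.7 kt
Leg 6: heading 201.3°; drift -3.8° → track 197.5°, groundspeed 108.2 kt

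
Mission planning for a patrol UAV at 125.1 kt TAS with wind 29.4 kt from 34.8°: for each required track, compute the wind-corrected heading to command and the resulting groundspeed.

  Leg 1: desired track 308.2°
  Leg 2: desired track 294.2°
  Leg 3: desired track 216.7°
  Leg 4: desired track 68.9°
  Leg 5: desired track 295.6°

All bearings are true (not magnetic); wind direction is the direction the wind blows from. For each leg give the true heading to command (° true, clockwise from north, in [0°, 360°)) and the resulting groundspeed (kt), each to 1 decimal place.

Leg 1: desired track 308.2°; wind correction +13.6° → command heading 321.8°, groundspeed 119.9 kt
Leg 2: desired track 294.2°; wind correction +13.4° → command heading 307.6°, groundspeed 127.1 kt
Leg 3: desired track 216.7°; wind correction +0.4° → command heading 217.1°, groundspeed 154.5 kt
Leg 4: desired track 68.9°; wind correction -7.6° → command heading 61.3°, groundspeed 99.7 kt
Leg 5: desired track 295.6°; wind correction +13.4° → command heading 309.0°, groundspeed 126.4 kt

Leg 1: heading=321.8°, groundspeed=119.9 kt
Leg 2: heading=307.6°, groundspeed=127.1 kt
Leg 3: heading=217.1°, groundspeed=154.5 kt
Leg 4: heading=61.3°, groundspeed=99.7 kt
Leg 5: heading=309.0°, groundspeed=126.4 kt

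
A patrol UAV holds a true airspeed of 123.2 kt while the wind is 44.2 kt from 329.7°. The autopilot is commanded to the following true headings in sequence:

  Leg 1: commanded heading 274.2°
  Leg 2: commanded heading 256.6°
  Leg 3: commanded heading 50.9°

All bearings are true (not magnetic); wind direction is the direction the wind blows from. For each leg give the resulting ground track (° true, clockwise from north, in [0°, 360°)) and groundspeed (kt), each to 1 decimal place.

Leg 1: heading 274.2°; drift -20.4° → track 253.8°, groundspeed 104.7 kt
Leg 2: heading 256.6°; drift -21.0° → track 235.6°, groundspeed 118.2 kt
Leg 3: heading 50.9°; drift +20.6° → track 71.5°, groundspeed 124.4 kt

Leg 1: track=253.8°, groundspeed=104.7 kt
Leg 2: track=235.6°, groundspeed=118.2 kt
Leg 3: track=71.5°, groundspeed=124.4 kt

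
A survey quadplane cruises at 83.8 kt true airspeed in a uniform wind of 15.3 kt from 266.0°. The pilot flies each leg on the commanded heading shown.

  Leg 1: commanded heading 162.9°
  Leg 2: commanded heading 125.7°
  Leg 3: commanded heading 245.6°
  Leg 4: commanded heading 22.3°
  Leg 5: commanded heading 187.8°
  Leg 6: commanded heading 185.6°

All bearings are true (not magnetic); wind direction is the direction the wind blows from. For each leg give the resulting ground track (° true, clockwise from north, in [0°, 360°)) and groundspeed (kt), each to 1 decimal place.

Leg 1: heading 162.9°; drift -9.7° → track 153.2°, groundspeed 88.5 kt
Leg 2: heading 125.7°; drift -5.8° → track 119.9°, groundspeed 96.1 kt
Leg 3: heading 245.6°; drift -4.4° → track 241.2°, groundspeed 69.7 kt
Leg 4: heading 22.3°; drift +8.6° → track 30.9°, groundspeed 91.6 kt
Leg 5: heading 187.8°; drift -10.5° → track 177.3°, groundspeed 82.0 kt
Leg 6: heading 185.6°; drift -10.5° → track 175.1°, groundspeed 82.6 kt

Leg 1: track=153.2°, groundspeed=88.5 kt
Leg 2: track=119.9°, groundspeed=96.1 kt
Leg 3: track=241.2°, groundspeed=69.7 kt
Leg 4: track=30.9°, groundspeed=91.6 kt
Leg 5: track=177.3°, groundspeed=82.0 kt
Leg 6: track=175.1°, groundspeed=82.6 kt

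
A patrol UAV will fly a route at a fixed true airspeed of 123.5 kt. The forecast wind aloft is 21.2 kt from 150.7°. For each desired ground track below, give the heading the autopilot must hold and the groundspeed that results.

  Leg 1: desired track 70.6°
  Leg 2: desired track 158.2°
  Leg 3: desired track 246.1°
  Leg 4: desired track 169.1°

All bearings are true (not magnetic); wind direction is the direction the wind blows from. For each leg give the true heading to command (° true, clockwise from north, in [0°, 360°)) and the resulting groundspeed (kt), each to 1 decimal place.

Leg 1: heading=80.3°, groundspeed=118.1 kt
Leg 2: heading=156.9°, groundspeed=102.5 kt
Leg 3: heading=236.3°, groundspeed=123.7 kt
Leg 4: heading=166.0°, groundspeed=103.2 kt

Leg 1: desired track 70.6°; wind correction +9.7° → command heading 80.3°, groundspeed 118.1 kt
Leg 2: desired track 158.2°; wind correction -1.3° → command heading 156.9°, groundspeed 102.5 kt
Leg 3: desired track 246.1°; wind correction -9.8° → command heading 236.3°, groundspeed 123.7 kt
Leg 4: desired track 169.1°; wind correction -3.1° → command heading 166.0°, groundspeed 103.2 kt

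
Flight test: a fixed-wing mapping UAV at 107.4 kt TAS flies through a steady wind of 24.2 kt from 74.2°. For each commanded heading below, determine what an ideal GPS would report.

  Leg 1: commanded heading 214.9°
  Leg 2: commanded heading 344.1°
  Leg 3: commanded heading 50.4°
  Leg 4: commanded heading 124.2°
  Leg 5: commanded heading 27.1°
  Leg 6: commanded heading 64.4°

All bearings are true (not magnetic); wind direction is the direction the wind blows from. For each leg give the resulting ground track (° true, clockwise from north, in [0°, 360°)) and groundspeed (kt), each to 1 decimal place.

Leg 1: track=221.8°, groundspeed=127.1 kt
Leg 2: track=331.4°, groundspeed=110.1 kt
Leg 3: track=43.9°, groundspeed=85.8 kt
Leg 4: track=135.6°, groundspeed=93.7 kt
Leg 5: track=16.1°, groundspeed=92.6 kt
Leg 6: track=61.6°, groundspeed=83.7 kt

Leg 1: heading 214.9°; drift +6.9° → track 221.8°, groundspeed 127.1 kt
Leg 2: heading 344.1°; drift -12.7° → track 331.4°, groundspeed 110.1 kt
Leg 3: heading 50.4°; drift -6.5° → track 43.9°, groundspeed 85.8 kt
Leg 4: heading 124.2°; drift +11.4° → track 135.6°, groundspeed 93.7 kt
Leg 5: heading 27.1°; drift -11.0° → track 16.1°, groundspeed 92.6 kt
Leg 6: heading 64.4°; drift -2.8° → track 61.6°, groundspeed 83.7 kt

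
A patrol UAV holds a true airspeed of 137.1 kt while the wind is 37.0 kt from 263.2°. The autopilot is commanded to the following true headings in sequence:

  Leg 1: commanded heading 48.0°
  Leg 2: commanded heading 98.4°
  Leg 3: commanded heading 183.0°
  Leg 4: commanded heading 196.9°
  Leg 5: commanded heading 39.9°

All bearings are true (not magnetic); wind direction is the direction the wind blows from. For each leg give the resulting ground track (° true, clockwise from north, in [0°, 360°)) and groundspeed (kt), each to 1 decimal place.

Leg 1: track=55.3°, groundspeed=168.7 kt
Leg 2: track=95.2°, groundspeed=173.1 kt
Leg 3: track=167.4°, groundspeed=135.8 kt
Leg 4: track=181.4°, groundspeed=126.8 kt
Leg 5: track=48.7°, groundspeed=166.0 kt

Leg 1: heading 48.0°; drift +7.3° → track 55.3°, groundspeed 168.7 kt
Leg 2: heading 98.4°; drift -3.2° → track 95.2°, groundspeed 173.1 kt
Leg 3: heading 183.0°; drift -15.6° → track 167.4°, groundspeed 135.8 kt
Leg 4: heading 196.9°; drift -15.5° → track 181.4°, groundspeed 126.8 kt
Leg 5: heading 39.9°; drift +8.8° → track 48.7°, groundspeed 166.0 kt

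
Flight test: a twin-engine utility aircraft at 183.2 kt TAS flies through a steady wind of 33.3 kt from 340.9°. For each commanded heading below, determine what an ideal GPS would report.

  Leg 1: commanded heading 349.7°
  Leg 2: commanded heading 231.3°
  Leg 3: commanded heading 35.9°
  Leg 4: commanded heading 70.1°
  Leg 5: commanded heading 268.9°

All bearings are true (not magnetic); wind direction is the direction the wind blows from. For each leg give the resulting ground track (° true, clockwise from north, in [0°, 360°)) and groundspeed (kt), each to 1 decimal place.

Leg 1: heading 349.7°; drift +1.9° → track 351.6°, groundspeed 150.4 kt
Leg 2: heading 231.3°; drift -9.2° → track 222.1°, groundspeed 196.9 kt
Leg 3: heading 35.9°; drift +9.4° → track 45.3°, groundspeed 166.4 kt
Leg 4: heading 70.1°; drift +10.3° → track 80.4°, groundspeed 185.7 kt
Leg 5: heading 268.9°; drift -10.4° → track 258.5°, groundspeed 175.8 kt

Leg 1: track=351.6°, groundspeed=150.4 kt
Leg 2: track=222.1°, groundspeed=196.9 kt
Leg 3: track=45.3°, groundspeed=166.4 kt
Leg 4: track=80.4°, groundspeed=185.7 kt
Leg 5: track=258.5°, groundspeed=175.8 kt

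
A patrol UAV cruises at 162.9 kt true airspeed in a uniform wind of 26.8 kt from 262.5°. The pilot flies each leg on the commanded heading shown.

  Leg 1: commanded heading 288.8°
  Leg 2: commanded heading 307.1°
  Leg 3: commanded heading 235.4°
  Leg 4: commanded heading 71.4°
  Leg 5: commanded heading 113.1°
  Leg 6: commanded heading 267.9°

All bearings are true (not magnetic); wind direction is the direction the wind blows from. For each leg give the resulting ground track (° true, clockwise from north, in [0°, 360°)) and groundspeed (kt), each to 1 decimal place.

Leg 1: track=293.7°, groundspeed=139.4 kt
Leg 2: track=314.6°, groundspeed=145.0 kt
Leg 3: track=230.4°, groundspeed=139.6 kt
Leg 4: track=73.0°, groundspeed=189.3 kt
Leg 5: track=108.9°, groundspeed=186.5 kt
Leg 6: track=269.0°, groundspeed=136.2 kt

Leg 1: heading 288.8°; drift +4.9° → track 293.7°, groundspeed 139.4 kt
Leg 2: heading 307.1°; drift +7.5° → track 314.6°, groundspeed 145.0 kt
Leg 3: heading 235.4°; drift -5.0° → track 230.4°, groundspeed 139.6 kt
Leg 4: heading 71.4°; drift +1.6° → track 73.0°, groundspeed 189.3 kt
Leg 5: heading 113.1°; drift -4.2° → track 108.9°, groundspeed 186.5 kt
Leg 6: heading 267.9°; drift +1.1° → track 269.0°, groundspeed 136.2 kt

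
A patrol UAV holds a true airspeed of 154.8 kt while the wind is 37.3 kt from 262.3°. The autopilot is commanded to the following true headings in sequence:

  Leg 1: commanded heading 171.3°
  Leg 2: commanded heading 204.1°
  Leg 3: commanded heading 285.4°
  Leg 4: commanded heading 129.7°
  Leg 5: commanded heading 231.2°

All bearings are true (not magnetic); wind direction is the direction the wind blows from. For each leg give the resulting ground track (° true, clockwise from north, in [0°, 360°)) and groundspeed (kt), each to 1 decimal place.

Leg 1: track=157.8°, groundspeed=159.9 kt
Leg 2: track=190.9°, groundspeed=138.8 kt
Leg 3: track=292.3°, groundspeed=121.4 kt
Leg 4: track=121.0°, groundspeed=182.1 kt
Leg 5: track=222.3°, groundspeed=124.4 kt

Leg 1: heading 171.3°; drift -13.5° → track 157.8°, groundspeed 159.9 kt
Leg 2: heading 204.1°; drift -13.2° → track 190.9°, groundspeed 138.8 kt
Leg 3: heading 285.4°; drift +6.9° → track 292.3°, groundspeed 121.4 kt
Leg 4: heading 129.7°; drift -8.7° → track 121.0°, groundspeed 182.1 kt
Leg 5: heading 231.2°; drift -8.9° → track 222.3°, groundspeed 124.4 kt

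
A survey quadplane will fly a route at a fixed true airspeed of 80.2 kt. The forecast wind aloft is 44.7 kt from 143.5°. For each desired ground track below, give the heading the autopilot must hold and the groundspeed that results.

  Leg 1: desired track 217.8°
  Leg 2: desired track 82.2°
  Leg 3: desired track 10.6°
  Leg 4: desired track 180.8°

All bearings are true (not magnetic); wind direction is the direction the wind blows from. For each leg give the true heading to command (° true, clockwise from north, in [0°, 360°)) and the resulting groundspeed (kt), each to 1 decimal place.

Leg 1: heading=185.4°, groundspeed=55.6 kt
Leg 2: heading=111.5°, groundspeed=48.5 kt
Leg 3: heading=34.7°, groundspeed=103.6 kt
Leg 4: heading=161.1°, groundspeed=39.9 kt

Leg 1: desired track 217.8°; wind correction -32.4° → command heading 185.4°, groundspeed 55.6 kt
Leg 2: desired track 82.2°; wind correction +29.3° → command heading 111.5°, groundspeed 48.5 kt
Leg 3: desired track 10.6°; wind correction +24.1° → command heading 34.7°, groundspeed 103.6 kt
Leg 4: desired track 180.8°; wind correction -19.7° → command heading 161.1°, groundspeed 39.9 kt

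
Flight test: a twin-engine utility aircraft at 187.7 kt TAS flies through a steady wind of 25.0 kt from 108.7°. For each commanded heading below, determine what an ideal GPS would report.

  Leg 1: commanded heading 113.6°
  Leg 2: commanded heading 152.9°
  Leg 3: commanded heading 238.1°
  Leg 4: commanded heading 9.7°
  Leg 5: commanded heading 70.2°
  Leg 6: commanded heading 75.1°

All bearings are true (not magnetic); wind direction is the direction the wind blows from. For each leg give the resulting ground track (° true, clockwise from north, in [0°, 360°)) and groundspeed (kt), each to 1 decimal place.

Leg 1: heading 113.6°; drift +0.8° → track 114.4°, groundspeed 162.8 kt
Leg 2: heading 152.9°; drift +5.9° → track 158.8°, groundspeed 170.7 kt
Leg 3: heading 238.1°; drift +5.4° → track 243.5°, groundspeed 204.5 kt
Leg 4: heading 9.7°; drift -7.3° → track 2.4°, groundspeed 193.2 kt
Leg 5: heading 70.2°; drift -5.3° → track 64.9°, groundspeed 168.9 kt
Leg 6: heading 75.1°; drift -4.7° → track 70.4°, groundspeed 167.4 kt

Leg 1: track=114.4°, groundspeed=162.8 kt
Leg 2: track=158.8°, groundspeed=170.7 kt
Leg 3: track=243.5°, groundspeed=204.5 kt
Leg 4: track=2.4°, groundspeed=193.2 kt
Leg 5: track=64.9°, groundspeed=168.9 kt
Leg 6: track=70.4°, groundspeed=167.4 kt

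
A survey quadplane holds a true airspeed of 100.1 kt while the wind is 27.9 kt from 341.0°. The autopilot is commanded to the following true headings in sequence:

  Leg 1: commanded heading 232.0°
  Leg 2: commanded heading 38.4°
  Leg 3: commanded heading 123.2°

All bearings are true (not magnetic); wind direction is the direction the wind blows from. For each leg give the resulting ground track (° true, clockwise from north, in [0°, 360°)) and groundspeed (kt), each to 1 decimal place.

Leg 1: heading 232.0°; drift -13.6° → track 218.4°, groundspeed 112.3 kt
Leg 2: heading 38.4°; drift +15.4° → track 53.8°, groundspeed 88.3 kt
Leg 3: heading 123.2°; drift +8.0° → track 131.2°, groundspeed 123.3 kt

Leg 1: track=218.4°, groundspeed=112.3 kt
Leg 2: track=53.8°, groundspeed=88.3 kt
Leg 3: track=131.2°, groundspeed=123.3 kt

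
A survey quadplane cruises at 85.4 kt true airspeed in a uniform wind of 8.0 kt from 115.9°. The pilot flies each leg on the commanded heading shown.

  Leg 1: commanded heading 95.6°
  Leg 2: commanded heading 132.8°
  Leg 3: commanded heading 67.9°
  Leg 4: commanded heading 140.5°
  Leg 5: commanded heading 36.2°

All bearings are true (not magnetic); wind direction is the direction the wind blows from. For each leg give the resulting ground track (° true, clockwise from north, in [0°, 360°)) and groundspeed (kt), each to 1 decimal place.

Leg 1: heading 95.6°; drift -2.0° → track 93.6°, groundspeed 77.9 kt
Leg 2: heading 132.8°; drift +1.7° → track 134.5°, groundspeed 77.8 kt
Leg 3: heading 67.9°; drift -4.2° → track 63.7°, groundspeed 80.3 kt
Leg 4: heading 140.5°; drift +2.4° → track 142.9°, groundspeed 78.2 kt
Leg 5: heading 36.2°; drift -5.4° → track 30.8°, groundspeed 84.3 kt

Leg 1: track=93.6°, groundspeed=77.9 kt
Leg 2: track=134.5°, groundspeed=77.8 kt
Leg 3: track=63.7°, groundspeed=80.3 kt
Leg 4: track=142.9°, groundspeed=78.2 kt
Leg 5: track=30.8°, groundspeed=84.3 kt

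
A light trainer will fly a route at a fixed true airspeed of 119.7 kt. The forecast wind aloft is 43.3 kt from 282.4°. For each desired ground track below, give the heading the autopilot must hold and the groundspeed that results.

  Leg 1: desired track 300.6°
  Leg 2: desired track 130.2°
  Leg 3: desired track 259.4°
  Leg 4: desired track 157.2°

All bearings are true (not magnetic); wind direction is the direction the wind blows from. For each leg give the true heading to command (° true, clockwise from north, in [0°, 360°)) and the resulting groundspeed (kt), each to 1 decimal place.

Leg 1: desired track 300.6°; wind correction -6.5° → command heading 294.1°, groundspeed 77.8 kt
Leg 2: desired track 130.2°; wind correction +9.7° → command heading 139.9°, groundspeed 156.3 kt
Leg 3: desired track 259.4°; wind correction +8.1° → command heading 267.5°, groundspeed 78.6 kt
Leg 4: desired track 157.2°; wind correction +17.2° → command heading 174.4°, groundspeed 139.3 kt

Leg 1: heading=294.1°, groundspeed=77.8 kt
Leg 2: heading=139.9°, groundspeed=156.3 kt
Leg 3: heading=267.5°, groundspeed=78.6 kt
Leg 4: heading=174.4°, groundspeed=139.3 kt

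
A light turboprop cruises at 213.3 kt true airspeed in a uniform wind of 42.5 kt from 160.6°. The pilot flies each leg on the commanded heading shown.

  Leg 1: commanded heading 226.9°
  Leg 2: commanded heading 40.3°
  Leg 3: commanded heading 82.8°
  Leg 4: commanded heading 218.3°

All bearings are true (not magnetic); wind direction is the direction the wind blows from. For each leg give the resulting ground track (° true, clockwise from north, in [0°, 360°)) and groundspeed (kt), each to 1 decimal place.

Leg 1: track=238.1°, groundspeed=200.0 kt
Leg 2: track=31.4°, groundspeed=237.6 kt
Leg 3: track=71.3°, groundspeed=208.5 kt
Leg 4: track=229.0°, groundspeed=193.9 kt

Leg 1: heading 226.9°; drift +11.2° → track 238.1°, groundspeed 200.0 kt
Leg 2: heading 40.3°; drift -8.9° → track 31.4°, groundspeed 237.6 kt
Leg 3: heading 82.8°; drift -11.5° → track 71.3°, groundspeed 208.5 kt
Leg 4: heading 218.3°; drift +10.7° → track 229.0°, groundspeed 193.9 kt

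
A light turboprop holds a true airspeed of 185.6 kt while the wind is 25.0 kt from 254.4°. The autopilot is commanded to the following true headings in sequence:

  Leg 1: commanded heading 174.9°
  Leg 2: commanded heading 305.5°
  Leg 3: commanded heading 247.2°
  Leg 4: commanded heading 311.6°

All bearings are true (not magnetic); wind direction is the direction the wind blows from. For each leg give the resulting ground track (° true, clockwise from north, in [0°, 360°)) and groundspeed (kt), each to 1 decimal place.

Leg 1: track=167.2°, groundspeed=182.7 kt
Leg 2: track=312.0°, groundspeed=171.0 kt
Leg 3: track=246.1°, groundspeed=160.8 kt
Leg 4: track=318.6°, groundspeed=173.3 kt

Leg 1: heading 174.9°; drift -7.7° → track 167.2°, groundspeed 182.7 kt
Leg 2: heading 305.5°; drift +6.5° → track 312.0°, groundspeed 171.0 kt
Leg 3: heading 247.2°; drift -1.1° → track 246.1°, groundspeed 160.8 kt
Leg 4: heading 311.6°; drift +7.0° → track 318.6°, groundspeed 173.3 kt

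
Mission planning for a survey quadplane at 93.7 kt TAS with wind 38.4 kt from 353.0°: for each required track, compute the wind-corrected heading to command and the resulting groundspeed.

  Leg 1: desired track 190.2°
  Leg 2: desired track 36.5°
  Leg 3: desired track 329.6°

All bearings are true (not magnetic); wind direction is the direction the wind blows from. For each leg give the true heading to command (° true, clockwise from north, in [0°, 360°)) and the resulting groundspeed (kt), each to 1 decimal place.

Leg 1: heading=197.2°, groundspeed=129.7 kt
Leg 2: heading=20.1°, groundspeed=62.0 kt
Leg 3: heading=339.0°, groundspeed=57.2 kt

Leg 1: desired track 190.2°; wind correction +7.0° → command heading 197.2°, groundspeed 129.7 kt
Leg 2: desired track 36.5°; wind correction -16.4° → command heading 20.1°, groundspeed 62.0 kt
Leg 3: desired track 329.6°; wind correction +9.4° → command heading 339.0°, groundspeed 57.2 kt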